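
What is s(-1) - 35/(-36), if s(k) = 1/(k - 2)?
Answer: 23/36 ≈ 0.63889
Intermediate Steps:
s(k) = 1/(-2 + k)
s(-1) - 35/(-36) = 1/(-2 - 1) - 35/(-36) = 1/(-3) - 35*(-1)/36 = -⅓ - 5*(-7/36) = -⅓ + 35/36 = 23/36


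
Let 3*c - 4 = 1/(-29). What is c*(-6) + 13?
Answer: 147/29 ≈ 5.0690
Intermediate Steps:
c = 115/87 (c = 4/3 + (⅓)/(-29) = 4/3 + (⅓)*(-1/29) = 4/3 - 1/87 = 115/87 ≈ 1.3218)
c*(-6) + 13 = (115/87)*(-6) + 13 = -230/29 + 13 = 147/29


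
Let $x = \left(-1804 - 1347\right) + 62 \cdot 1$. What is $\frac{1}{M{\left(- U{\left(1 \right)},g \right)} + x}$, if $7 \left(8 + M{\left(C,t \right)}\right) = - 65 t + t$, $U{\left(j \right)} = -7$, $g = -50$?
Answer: $- \frac{7}{18479} \approx -0.00037881$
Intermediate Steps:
$M{\left(C,t \right)} = -8 - \frac{64 t}{7}$ ($M{\left(C,t \right)} = -8 + \frac{- 65 t + t}{7} = -8 + \frac{\left(-64\right) t}{7} = -8 - \frac{64 t}{7}$)
$x = -3089$ ($x = -3151 + 62 = -3089$)
$\frac{1}{M{\left(- U{\left(1 \right)},g \right)} + x} = \frac{1}{\left(-8 - - \frac{3200}{7}\right) - 3089} = \frac{1}{\left(-8 + \frac{3200}{7}\right) - 3089} = \frac{1}{\frac{3144}{7} - 3089} = \frac{1}{- \frac{18479}{7}} = - \frac{7}{18479}$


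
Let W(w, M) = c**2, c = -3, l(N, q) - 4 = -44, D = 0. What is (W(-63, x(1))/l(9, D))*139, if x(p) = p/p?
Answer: -1251/40 ≈ -31.275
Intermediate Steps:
l(N, q) = -40 (l(N, q) = 4 - 44 = -40)
x(p) = 1
W(w, M) = 9 (W(w, M) = (-3)**2 = 9)
(W(-63, x(1))/l(9, D))*139 = (9/(-40))*139 = (9*(-1/40))*139 = -9/40*139 = -1251/40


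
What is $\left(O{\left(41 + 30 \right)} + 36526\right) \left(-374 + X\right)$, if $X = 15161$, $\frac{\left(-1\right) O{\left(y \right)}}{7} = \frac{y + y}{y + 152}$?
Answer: $\frac{120429823248}{223} \approx 5.4004 \cdot 10^{8}$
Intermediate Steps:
$O{\left(y \right)} = - \frac{14 y}{152 + y}$ ($O{\left(y \right)} = - 7 \frac{y + y}{y + 152} = - 7 \frac{2 y}{152 + y} = - \frac{14 y}{152 + y}$)
$\left(O{\left(41 + 30 \right)} + 36526\right) \left(-374 + X\right) = \left(- \frac{14 \left(41 + 30\right)}{152 + \left(41 + 30\right)} + 36526\right) \left(-374 + 15161\right) = \left(\left(-14\right) 71 \frac{1}{152 + 71} + 36526\right) 14787 = \left(\left(-14\right) 71 \cdot \frac{1}{223} + 36526\right) 14787 = \left(- \frac{994}{223} + 36526\right) 14787 = \frac{8144304}{223} \cdot 14787 = \frac{120429823248}{223}$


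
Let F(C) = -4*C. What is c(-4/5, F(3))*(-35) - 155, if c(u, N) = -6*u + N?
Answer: 97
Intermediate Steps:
c(u, N) = N - 6*u
c(-4/5, F(3))*(-35) - 155 = (-4*3 - (-24)/5)*(-35) - 155 = (-12 - (-24)/5)*(-35) - 155 = (-12 - 6*(-4/5))*(-35) - 155 = (-12 + 24/5)*(-35) - 155 = -36/5*(-35) - 155 = 252 - 155 = 97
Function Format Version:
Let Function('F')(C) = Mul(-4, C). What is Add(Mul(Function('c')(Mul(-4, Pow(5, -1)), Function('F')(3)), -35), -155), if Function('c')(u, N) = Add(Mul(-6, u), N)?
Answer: 97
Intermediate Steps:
Function('c')(u, N) = Add(N, Mul(-6, u))
Add(Mul(Function('c')(Mul(-4, Pow(5, -1)), Function('F')(3)), -35), -155) = Add(Mul(Add(Mul(-4, 3), Mul(-6, Mul(-4, Pow(5, -1)))), -35), -155) = Add(Mul(Add(-12, Mul(-6, Mul(-4, Rational(1, 5)))), -35), -155) = Add(Mul(Add(-12, Mul(-6, Rational(-4, 5))), -35), -155) = Add(Mul(Add(-12, Rational(24, 5)), -35), -155) = Add(Mul(Rational(-36, 5), -35), -155) = Add(252, -155) = 97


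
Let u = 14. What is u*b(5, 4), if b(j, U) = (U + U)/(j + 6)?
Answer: 112/11 ≈ 10.182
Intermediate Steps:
b(j, U) = 2*U/(6 + j) (b(j, U) = (2*U)/(6 + j) = 2*U/(6 + j))
u*b(5, 4) = 14*(2*4/(6 + 5)) = 14*(2*4/11) = 14*(2*4*(1/11)) = 14*(8/11) = 112/11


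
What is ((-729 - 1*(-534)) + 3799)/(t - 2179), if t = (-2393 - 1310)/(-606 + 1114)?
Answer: -1830832/1110635 ≈ -1.6485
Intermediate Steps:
t = -3703/508 ≈ -7.2894
((-729 - 1*(-534)) + 3799)/(t - 2179) = ((-729 - 1*(-534)) + 3799)/(-3703/508 - 2179) = ((-729 + 534) + 3799)/(-1110635/508) = (-195 + 3799)*(-508/1110635) = 3604*(-508/1110635) = -1830832/1110635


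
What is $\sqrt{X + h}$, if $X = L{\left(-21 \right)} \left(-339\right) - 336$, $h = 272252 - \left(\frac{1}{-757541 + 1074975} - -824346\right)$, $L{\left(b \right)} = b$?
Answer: $\frac{5 i \sqrt{2197916215417286}}{317434} \approx 738.45 i$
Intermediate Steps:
$h = - \frac{175253406797}{317434}$ ($h = 272252 - \left(\frac{1}{317434} + 824346\right) = 272252 - \frac{261675448165}{317434} = - \frac{175253406797}{317434} \approx -5.5209 \cdot 10^{5}$)
$X = 6783$ ($X = \left(-21\right) \left(-339\right) - 336 = 7119 - 336 = 6783$)
$\sqrt{X + h} = \sqrt{6783 - \frac{175253406797}{317434}} = \sqrt{- \frac{173100251975}{317434}} = \frac{5 i \sqrt{2197916215417286}}{317434}$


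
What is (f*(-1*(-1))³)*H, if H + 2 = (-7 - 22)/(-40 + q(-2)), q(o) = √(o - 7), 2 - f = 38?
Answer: 74088/1609 - 3132*I/1609 ≈ 46.046 - 1.9466*I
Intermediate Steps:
f = -36 (f = 2 - 1*38 = 2 - 38 = -36)
q(o) = √(-7 + o)
H = -2 - 29*(-40 - 3*I)/1609 (H = -2 + (-7 - 22)/(-40 + √(-7 - 2)) = -2 - 29/(-40 + √(-9)) = -2 - 29*(-40 - 3*I)/1609 ≈ -1.2791 + 0.054071*I)
(f*(-1*(-1))³)*H = (-36*(-1*(-1))³)*(-2058/1609 + 87*I/1609) = (-36*1³)*(-2058/1609 + 87*I/1609) = (-36*1)*(-2058/1609 + 87*I/1609) = -36*(-2058/1609 + 87*I/1609) = 74088/1609 - 3132*I/1609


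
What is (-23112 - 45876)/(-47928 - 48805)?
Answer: 68988/96733 ≈ 0.71318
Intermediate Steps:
(-23112 - 45876)/(-47928 - 48805) = -68988/(-96733) = -68988*(-1/96733) = 68988/96733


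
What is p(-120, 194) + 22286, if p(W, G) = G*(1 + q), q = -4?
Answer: 21704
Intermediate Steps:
p(W, G) = -3*G (p(W, G) = G*(1 - 4) = G*(-3) = -3*G)
p(-120, 194) + 22286 = -3*194 + 22286 = -582 + 22286 = 21704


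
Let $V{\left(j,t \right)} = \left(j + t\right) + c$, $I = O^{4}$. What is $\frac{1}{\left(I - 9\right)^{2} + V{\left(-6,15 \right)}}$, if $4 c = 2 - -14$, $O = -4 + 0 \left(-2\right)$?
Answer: $\frac{1}{61022} \approx 1.6388 \cdot 10^{-5}$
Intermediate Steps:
$O = -4$ ($O = -4 + 0 = -4$)
$c = 4$ ($c = \frac{2 - -14}{4} = \frac{2 + 14}{4} = \frac{1}{4} \cdot 16 = 4$)
$I = 256$ ($I = \left(-4\right)^{4} = 256$)
$V{\left(j,t \right)} = 4 + j + t$ ($V{\left(j,t \right)} = \left(j + t\right) + 4 = 4 + j + t$)
$\frac{1}{\left(I - 9\right)^{2} + V{\left(-6,15 \right)}} = \frac{1}{\left(256 - 9\right)^{2} + \left(4 - 6 + 15\right)} = \frac{1}{247^{2} + 13} = \frac{1}{61009 + 13} = \frac{1}{61022}$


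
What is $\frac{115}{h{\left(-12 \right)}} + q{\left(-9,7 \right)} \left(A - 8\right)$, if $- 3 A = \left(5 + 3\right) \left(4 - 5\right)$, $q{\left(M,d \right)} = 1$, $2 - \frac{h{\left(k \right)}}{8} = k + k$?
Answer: $- \frac{2983}{624} \approx -4.7804$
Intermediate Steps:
$h{\left(k \right)} = 16 - 16 k$ ($h{\left(k \right)} = 16 - 8 \left(k + k\right) = 16 - 8 \cdot 2 k = 16 - 16 k$)
$A = \frac{8}{3}$ ($A = - \frac{\left(5 + 3\right) \left(4 - 5\right)}{3} = - \frac{8 \left(-1\right)}{3} = \left(- \frac{1}{3}\right) \left(-8\right) = \frac{8}{3} \approx 2.6667$)
$\frac{115}{h{\left(-12 \right)}} + q{\left(-9,7 \right)} \left(A - 8\right) = \frac{115}{16 - -192} + 1 \left(\frac{8}{3} - 8\right) = \frac{115}{16 + 192} + 1 \left(\frac{8}{3} - 8\right) = \frac{115}{208} + 1 \left(- \frac{16}{3}\right) = 115 \cdot \frac{1}{208} - \frac{16}{3} = \frac{115}{208} - \frac{16}{3} = - \frac{2983}{624}$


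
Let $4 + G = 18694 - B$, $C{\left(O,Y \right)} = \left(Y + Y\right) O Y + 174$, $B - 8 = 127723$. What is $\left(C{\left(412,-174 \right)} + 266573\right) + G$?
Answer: $25105130$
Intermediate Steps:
$B = 127731$ ($B = 8 + 127723 = 127731$)
$C{\left(O,Y \right)} = 174 + 2 O Y^{2}$ ($C{\left(O,Y \right)} = 2 Y O Y + 174 = 2 O Y Y + 174 = 2 O Y^{2} + 174 = 174 + 2 O Y^{2}$)
$G = -109041$ ($G = -4 + \left(18694 - 127731\right) = -4 - 109037 = -109041$)
$\left(C{\left(412,-174 \right)} + 266573\right) + G = \left(\left(174 + 2 \cdot 412 \left(-174\right)^{2}\right) + 266573\right) - 109041 = \left(\left(174 + 2 \cdot 412 \cdot 30276\right) + 266573\right) - 109041 = \left(\left(174 + 24947424\right) + 266573\right) - 109041 = \left(24947598 + 266573\right) - 109041 = 25214171 - 109041 = 25105130$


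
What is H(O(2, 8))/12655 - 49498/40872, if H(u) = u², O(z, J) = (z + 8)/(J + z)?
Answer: -313178159/258617580 ≈ -1.2110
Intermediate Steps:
O(z, J) = (8 + z)/(J + z)
H(O(2, 8))/12655 - 49498/40872 = ((8 + 2)/(8 + 2))²/12655 - 49498/40872 = (10/10)²*(1/12655) - 49498*1/40872 = ((⅒)*10)²*(1/12655) - 24749/20436 = 1²*(1/12655) - 24749/20436 = 1*(1/12655) - 24749/20436 = 1/12655 - 24749/20436 = -313178159/258617580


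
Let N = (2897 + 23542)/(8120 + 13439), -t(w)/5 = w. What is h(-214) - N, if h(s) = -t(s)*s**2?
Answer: -1056428107919/21559 ≈ -4.9002e+7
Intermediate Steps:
t(w) = -5*w
h(s) = 5*s**3 (h(s) = -(-5*s)*s**2 = -(-5)*s**3 = 5*s**3)
N = 26439/21559 ≈ 1.2264
h(-214) - N = 5*(-214)**3 - 1*26439/21559 = 5*(-9800344) - 26439/21559 = -49001720 - 26439/21559 = -1056428107919/21559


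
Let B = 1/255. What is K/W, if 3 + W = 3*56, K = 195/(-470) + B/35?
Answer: -347981/138426750 ≈ -0.0025138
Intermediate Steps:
B = 1/255 ≈ 0.0039216
K = -347981/838950 (K = 195/(-470) + (1/255)/35 = 195*(-1/470) + (1/255)*(1/35) = -39/94 + 1/8925 = -347981/838950 ≈ -0.41478)
W = 165 (W = -3 + 3*56 = -3 + 168 = 165)
K/W = -347981/838950/165 = -347981/838950*1/165 = -347981/138426750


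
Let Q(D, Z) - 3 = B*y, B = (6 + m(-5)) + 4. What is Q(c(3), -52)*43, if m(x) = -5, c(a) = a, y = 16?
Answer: 3569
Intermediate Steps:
B = 5 (B = (6 - 5) + 4 = 1 + 4 = 5)
Q(D, Z) = 83 (Q(D, Z) = 3 + 5*16 = 3 + 80 = 83)
Q(c(3), -52)*43 = 83*43 = 3569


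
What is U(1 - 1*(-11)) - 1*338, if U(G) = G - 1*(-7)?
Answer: -319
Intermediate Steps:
U(G) = 7 + G (U(G) = G + 7 = 7 + G)
U(1 - 1*(-11)) - 1*338 = (7 + (1 - 1*(-11))) - 1*338 = (7 + (1 + 11)) - 338 = (7 + 12) - 338 = 19 - 338 = -319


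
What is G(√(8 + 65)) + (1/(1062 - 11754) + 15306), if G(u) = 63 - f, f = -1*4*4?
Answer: 164496419/10692 ≈ 15385.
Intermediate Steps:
f = -16 (f = -4*4 = -16)
G(u) = 79 (G(u) = 63 - 1*(-16) = 63 + 16 = 79)
G(√(8 + 65)) + (1/(1062 - 11754) + 15306) = 79 + (1/(1062 - 11754) + 15306) = 79 + (1/(-10692) + 15306) = 79 + (-1/10692 + 15306) = 79 + 163651751/10692 = 164496419/10692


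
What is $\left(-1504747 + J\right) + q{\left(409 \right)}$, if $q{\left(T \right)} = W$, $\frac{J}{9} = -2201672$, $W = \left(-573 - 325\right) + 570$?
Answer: $-21320123$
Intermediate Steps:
$W = -328$ ($W = -898 + 570 = -328$)
$J = -19815048$ ($J = 9 \left(-2201672\right) = -19815048$)
$q{\left(T \right)} = -328$
$\left(-1504747 + J\right) + q{\left(409 \right)} = \left(-1504747 - 19815048\right) - 328 = -21319795 - 328 = -21320123$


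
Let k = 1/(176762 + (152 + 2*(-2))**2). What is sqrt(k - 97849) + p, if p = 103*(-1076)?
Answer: -110828 + I*sqrt(429102433464042)/66222 ≈ -1.1083e+5 + 312.81*I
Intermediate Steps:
p = -110828
k = 1/198666 (k = 1/(176762 + (152 - 4)**2) = 1/(176762 + 148**2) = 1/(176762 + 21904) = 1/198666 ≈ 5.0336e-6)
sqrt(k - 97849) + p = sqrt(1/198666 - 97849) - 110828 = sqrt(-19439269433/198666) - 110828 = I*sqrt(429102433464042)/66222 - 110828 = -110828 + I*sqrt(429102433464042)/66222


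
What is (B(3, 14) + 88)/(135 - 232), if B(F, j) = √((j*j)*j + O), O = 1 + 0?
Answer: -88/97 - 3*√305/97 ≈ -1.4473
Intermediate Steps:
O = 1
B(F, j) = √(1 + j³) (B(F, j) = √((j*j)*j + 1) = √(j²*j + 1) = √(j³ + 1) = √(1 + j³))
(B(3, 14) + 88)/(135 - 232) = (√(1 + 14³) + 88)/(135 - 232) = (√(1 + 2744) + 88)/(-97) = (√2745 + 88)*(-1/97) = (3*√305 + 88)*(-1/97) = (88 + 3*√305)*(-1/97) = -88/97 - 3*√305/97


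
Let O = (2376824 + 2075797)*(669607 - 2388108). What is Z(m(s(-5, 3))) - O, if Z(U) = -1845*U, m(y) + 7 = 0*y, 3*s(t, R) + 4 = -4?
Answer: 7651833654036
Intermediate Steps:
s(t, R) = -8/3 (s(t, R) = -4/3 + (⅓)*(-4) = -4/3 - 4/3 = -8/3)
m(y) = -7 (m(y) = -7 + 0*y = -7 + 0 = -7)
O = -7651833641121 (O = 4452621*(-1718501) = -7651833641121)
Z(m(s(-5, 3))) - O = -1845*(-7) - 1*(-7651833641121) = 12915 + 7651833641121 = 7651833654036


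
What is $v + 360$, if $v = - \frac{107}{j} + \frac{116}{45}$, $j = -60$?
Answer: $\frac{13117}{36} \approx 364.36$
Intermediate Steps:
$v = \frac{157}{36}$ ($v = - \frac{107}{-60} + \frac{116}{45} = \left(-107\right) \left(- \frac{1}{60}\right) + 116 \cdot \frac{1}{45} = \frac{107}{60} + \frac{116}{45} = \frac{157}{36} \approx 4.3611$)
$v + 360 = \frac{157}{36} + 360 = \frac{13117}{36}$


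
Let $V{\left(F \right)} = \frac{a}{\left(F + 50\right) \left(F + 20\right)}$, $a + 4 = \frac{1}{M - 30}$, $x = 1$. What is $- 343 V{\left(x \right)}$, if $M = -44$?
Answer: $\frac{1617}{1258} \approx 1.2854$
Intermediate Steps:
$a = - \frac{297}{74}$ ($a = -4 + \frac{1}{-44 - 30} = -4 + \frac{1}{-74} = -4 - \frac{1}{74} = - \frac{297}{74} \approx -4.0135$)
$V{\left(F \right)} = - \frac{297}{74 \left(20 + F\right) \left(50 + F\right)}$ ($V{\left(F \right)} = - \frac{297}{74 \left(F + 50\right) \left(F + 20\right)} = - \frac{297}{74 \left(50 + F\right) \left(20 + F\right)} = - \frac{297}{74 \left(20 + F\right) \left(50 + F\right)}$)
$- 343 V{\left(x \right)} = - 343 \left(- \frac{297}{74000 + 74 \cdot 1^{2} + 5180 \cdot 1}\right) = - 343 \left(- \frac{297}{74000 + 74 \cdot 1 + 5180}\right) = - 343 \left(- \frac{297}{74000 + 74 + 5180}\right) = - 343 \left(- \frac{297}{79254}\right) = - 343 \left(\left(-297\right) \frac{1}{79254}\right) = \left(-343\right) \left(- \frac{33}{8806}\right) = \frac{1617}{1258}$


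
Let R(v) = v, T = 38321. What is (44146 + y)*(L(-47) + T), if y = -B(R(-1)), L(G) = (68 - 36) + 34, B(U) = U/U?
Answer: 1694594115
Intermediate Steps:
B(U) = 1
L(G) = 66 (L(G) = 32 + 34 = 66)
y = -1 (y = -1*1 = -1)
(44146 + y)*(L(-47) + T) = (44146 - 1)*(66 + 38321) = 44145*38387 = 1694594115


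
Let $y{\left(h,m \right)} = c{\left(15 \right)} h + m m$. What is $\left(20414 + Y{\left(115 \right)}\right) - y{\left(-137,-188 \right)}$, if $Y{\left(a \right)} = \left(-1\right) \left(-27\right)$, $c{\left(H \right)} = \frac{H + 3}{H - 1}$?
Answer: $- \frac{103088}{7} \approx -14727.0$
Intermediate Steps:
$c{\left(H \right)} = \frac{3 + H}{-1 + H}$
$Y{\left(a \right)} = 27$
$y{\left(h,m \right)} = m^{2} + \frac{9 h}{7}$ ($y{\left(h,m \right)} = \frac{3 + 15}{-1 + 15} h + m m = \frac{1}{14} \cdot 18 h + m^{2} = \frac{9 h}{7} + m^{2} = m^{2} + \frac{9 h}{7}$)
$\left(20414 + Y{\left(115 \right)}\right) - y{\left(-137,-188 \right)} = \left(20414 + 27\right) - \left(\left(-188\right)^{2} + \frac{9}{7} \left(-137\right)\right) = 20441 - \left(35344 - \frac{1233}{7}\right) = 20441 - \frac{246175}{7} = - \frac{103088}{7}$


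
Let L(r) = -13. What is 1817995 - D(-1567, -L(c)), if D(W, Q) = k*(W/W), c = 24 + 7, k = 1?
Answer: 1817994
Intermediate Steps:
c = 31
D(W, Q) = 1 (D(W, Q) = 1*(W/W) = 1*1 = 1)
1817995 - D(-1567, -L(c)) = 1817995 - 1*1 = 1817995 - 1 = 1817994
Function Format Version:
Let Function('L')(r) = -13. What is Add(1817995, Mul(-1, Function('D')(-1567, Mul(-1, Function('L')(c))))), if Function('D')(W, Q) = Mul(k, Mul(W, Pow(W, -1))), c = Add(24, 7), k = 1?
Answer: 1817994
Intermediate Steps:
c = 31
Function('D')(W, Q) = 1 (Function('D')(W, Q) = Mul(1, Mul(W, Pow(W, -1))) = Mul(1, 1) = 1)
Add(1817995, Mul(-1, Function('D')(-1567, Mul(-1, Function('L')(c))))) = Add(1817995, Mul(-1, 1)) = Add(1817995, -1) = 1817994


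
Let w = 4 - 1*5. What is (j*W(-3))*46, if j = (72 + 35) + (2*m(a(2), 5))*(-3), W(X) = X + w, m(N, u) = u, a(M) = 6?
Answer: -14168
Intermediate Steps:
w = -1 (w = 4 - 5 = -1)
W(X) = -1 + X (W(X) = X - 1 = -1 + X)
j = 77 (j = (72 + 35) + (2*5)*(-3) = 107 + 10*(-3) = 107 - 30 = 77)
(j*W(-3))*46 = (77*(-1 - 3))*46 = (77*(-4))*46 = -308*46 = -14168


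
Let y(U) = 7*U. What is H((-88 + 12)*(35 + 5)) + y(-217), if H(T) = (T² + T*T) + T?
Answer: 18478641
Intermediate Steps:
H(T) = T + 2*T² (H(T) = (T² + T²) + T = 2*T² + T = T + 2*T²)
H((-88 + 12)*(35 + 5)) + y(-217) = ((-88 + 12)*(35 + 5))*(1 + 2*((-88 + 12)*(35 + 5))) + 7*(-217) = (-76*40)*(1 + 2*(-76*40)) - 1519 = -3040*(1 + 2*(-3040)) - 1519 = -3040*(1 - 6080) - 1519 = -3040*(-6079) - 1519 = 18480160 - 1519 = 18478641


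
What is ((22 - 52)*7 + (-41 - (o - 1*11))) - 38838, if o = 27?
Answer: -39105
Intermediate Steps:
((22 - 52)*7 + (-41 - (o - 1*11))) - 38838 = ((22 - 52)*7 + (-41 - (27 - 1*11))) - 38838 = (-30*7 + (-41 - (27 - 11))) - 38838 = (-210 + (-41 - 1*16)) - 38838 = (-210 + (-41 - 16)) - 38838 = (-210 - 57) - 38838 = -267 - 38838 = -39105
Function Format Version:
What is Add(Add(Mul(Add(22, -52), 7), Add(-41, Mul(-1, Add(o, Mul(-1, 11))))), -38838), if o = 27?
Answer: -39105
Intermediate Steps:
Add(Add(Mul(Add(22, -52), 7), Add(-41, Mul(-1, Add(o, Mul(-1, 11))))), -38838) = Add(Add(Mul(Add(22, -52), 7), Add(-41, Mul(-1, Add(27, Mul(-1, 11))))), -38838) = Add(Add(Mul(-30, 7), Add(-41, Mul(-1, Add(27, -11)))), -38838) = Add(Add(-210, Add(-41, Mul(-1, 16))), -38838) = Add(Add(-210, Add(-41, -16)), -38838) = Add(Add(-210, -57), -38838) = Add(-267, -38838) = -39105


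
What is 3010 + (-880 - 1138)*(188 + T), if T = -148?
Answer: -77710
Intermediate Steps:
3010 + (-880 - 1138)*(188 + T) = 3010 + (-880 - 1138)*(188 - 148) = 3010 - 2018*40 = 3010 - 80720 = -77710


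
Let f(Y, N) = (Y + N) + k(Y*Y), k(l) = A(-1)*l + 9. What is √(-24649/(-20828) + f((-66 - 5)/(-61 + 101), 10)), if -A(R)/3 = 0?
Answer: √199642263910/104140 ≈ 4.2905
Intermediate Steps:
A(R) = 0 (A(R) = -3*0 = 0)
k(l) = 9 (k(l) = 0*l + 9 = 0 + 9 = 9)
f(Y, N) = 9 + N + Y (f(Y, N) = (Y + N) + 9 = (N + Y) + 9 = 9 + N + Y)
√(-24649/(-20828) + f((-66 - 5)/(-61 + 101), 10)) = √(-24649/(-20828) + (9 + 10 + (-66 - 5)/(-61 + 101))) = √(-24649*(-1/20828) + (9 + 10 - 71/40)) = √(24649/20828 + (9 + 10 - 71*1/40)) = √(24649/20828 + (9 + 10 - 71/40)) = √(24649/20828 + 689/40) = √(3834113/208280) = √199642263910/104140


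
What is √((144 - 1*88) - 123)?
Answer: I*√67 ≈ 8.1853*I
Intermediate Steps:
√((144 - 1*88) - 123) = √((144 - 88) - 123) = √(56 - 123) = √(-67) = I*√67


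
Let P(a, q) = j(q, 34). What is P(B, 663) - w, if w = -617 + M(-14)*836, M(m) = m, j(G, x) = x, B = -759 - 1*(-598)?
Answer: 12355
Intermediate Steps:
B = -161 (B = -759 + 598 = -161)
P(a, q) = 34
w = -12321 (w = -617 - 14*836 = -617 - 11704 = -12321)
P(B, 663) - w = 34 - 1*(-12321) = 34 + 12321 = 12355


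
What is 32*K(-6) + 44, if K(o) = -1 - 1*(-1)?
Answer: 44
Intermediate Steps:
K(o) = 0 (K(o) = -1 + 1 = 0)
32*K(-6) + 44 = 32*0 + 44 = 0 + 44 = 44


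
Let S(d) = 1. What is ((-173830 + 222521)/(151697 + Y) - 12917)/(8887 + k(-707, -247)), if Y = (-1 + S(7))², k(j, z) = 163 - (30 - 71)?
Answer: -1959421458/1379077427 ≈ -1.4208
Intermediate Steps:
k(j, z) = 204 (k(j, z) = 163 - 1*(-41) = 163 + 41 = 204)
Y = 0 (Y = (-1 + 1)² = 0² = 0)
((-173830 + 222521)/(151697 + Y) - 12917)/(8887 + k(-707, -247)) = ((-173830 + 222521)/(151697 + 0) - 12917)/(8887 + 204) = (48691/151697 - 12917)/9091 = (48691*(1/151697) - 12917)*(1/9091) = (48691/151697 - 12917)*(1/9091) = -1959421458/151697*1/9091 = -1959421458/1379077427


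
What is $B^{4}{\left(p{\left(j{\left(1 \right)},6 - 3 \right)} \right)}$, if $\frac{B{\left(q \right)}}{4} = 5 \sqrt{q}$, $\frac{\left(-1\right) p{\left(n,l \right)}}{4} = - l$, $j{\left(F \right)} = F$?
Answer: $23040000$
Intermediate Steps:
$p{\left(n,l \right)} = 4 l$ ($p{\left(n,l \right)} = - 4 \left(- l\right) = 4 l$)
$B{\left(q \right)} = 20 \sqrt{q}$ ($B{\left(q \right)} = 4 \cdot 5 \sqrt{q} = 20 \sqrt{q}$)
$B^{4}{\left(p{\left(j{\left(1 \right)},6 - 3 \right)} \right)} = \left(20 \sqrt{4 \left(6 - 3\right)}\right)^{4} = \left(20 \sqrt{4 \cdot 3}\right)^{4} = \left(20 \sqrt{12}\right)^{4} = \left(20 \cdot 2 \sqrt{3}\right)^{4} = \left(40 \sqrt{3}\right)^{4} = 23040000$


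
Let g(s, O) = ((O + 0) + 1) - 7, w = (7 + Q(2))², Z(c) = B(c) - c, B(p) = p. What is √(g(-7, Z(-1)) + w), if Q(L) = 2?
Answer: 5*√3 ≈ 8.6602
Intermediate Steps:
Z(c) = 0 (Z(c) = c - c = 0)
w = 81 (w = (7 + 2)² = 9² = 81)
g(s, O) = -6 + O (g(s, O) = (O + 1) - 7 = (1 + O) - 7 = -6 + O)
√(g(-7, Z(-1)) + w) = √((-6 + 0) + 81) = √(-6 + 81) = √75 = 5*√3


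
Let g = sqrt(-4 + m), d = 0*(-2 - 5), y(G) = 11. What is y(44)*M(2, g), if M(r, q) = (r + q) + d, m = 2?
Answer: 22 + 11*I*sqrt(2) ≈ 22.0 + 15.556*I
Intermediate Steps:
d = 0 (d = 0*(-7) = 0)
g = I*sqrt(2) (g = sqrt(-4 + 2) = sqrt(-2) = I*sqrt(2) ≈ 1.4142*I)
M(r, q) = q + r (M(r, q) = (r + q) + 0 = (q + r) + 0 = q + r)
y(44)*M(2, g) = 11*(I*sqrt(2) + 2) = 11*(2 + I*sqrt(2)) = 22 + 11*I*sqrt(2)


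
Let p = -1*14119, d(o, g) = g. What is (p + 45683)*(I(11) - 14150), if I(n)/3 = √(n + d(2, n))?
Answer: -446630600 + 94692*√22 ≈ -4.4619e+8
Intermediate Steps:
p = -14119
I(n) = 3*√2*√n (I(n) = 3*√(n + n) = 3*√(2*n) = 3*(√2*√n) = 3*√2*√n)
(p + 45683)*(I(11) - 14150) = (-14119 + 45683)*(3*√2*√11 - 14150) = 31564*(3*√22 - 14150) = 31564*(-14150 + 3*√22) = -446630600 + 94692*√22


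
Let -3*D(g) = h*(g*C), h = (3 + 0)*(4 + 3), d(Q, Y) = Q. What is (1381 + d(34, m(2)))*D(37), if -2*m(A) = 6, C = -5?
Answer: 1832425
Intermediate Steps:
m(A) = -3 (m(A) = -½*6 = -3)
h = 21 (h = 3*7 = 21)
D(g) = 35*g (D(g) = -7*g*(-5) = -7*(-5*g) = -(-35)*g = 35*g)
(1381 + d(34, m(2)))*D(37) = (1381 + 34)*(35*37) = 1415*1295 = 1832425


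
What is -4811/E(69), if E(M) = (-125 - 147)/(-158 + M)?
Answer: -25187/16 ≈ -1574.2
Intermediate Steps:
E(M) = -272/(-158 + M)
-4811/E(69) = -4811/((-272/(-158 + 69))) = -4811/((-272/(-89))) = -4811/((-272*(-1/89))) = -4811/272/89 = -4811*89/272 = -25187/16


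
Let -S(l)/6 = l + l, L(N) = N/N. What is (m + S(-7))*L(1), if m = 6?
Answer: 90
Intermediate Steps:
L(N) = 1
S(l) = -12*l (S(l) = -6*(l + l) = -12*l)
(m + S(-7))*L(1) = (6 - 12*(-7))*1 = (6 + 84)*1 = 90*1 = 90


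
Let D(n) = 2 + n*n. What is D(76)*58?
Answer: 335124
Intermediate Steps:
D(n) = 2 + n²
D(76)*58 = (2 + 76²)*58 = (2 + 5776)*58 = 5778*58 = 335124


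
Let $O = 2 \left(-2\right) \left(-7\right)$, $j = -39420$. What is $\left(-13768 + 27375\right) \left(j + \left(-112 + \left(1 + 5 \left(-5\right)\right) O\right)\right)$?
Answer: $-547055828$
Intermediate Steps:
$O = 28$ ($O = \left(-4\right) \left(-7\right) = 28$)
$\left(-13768 + 27375\right) \left(j + \left(-112 + \left(1 + 5 \left(-5\right)\right) O\right)\right) = \left(-13768 + 27375\right) \left(-39420 + \left(-112 + \left(1 + 5 \left(-5\right)\right) 28\right)\right) = 13607 \left(-39420 + \left(-112 + \left(1 - 25\right) 28\right)\right) = 13607 \left(-39420 - 784\right) = 13607 \left(-40204\right) = -547055828$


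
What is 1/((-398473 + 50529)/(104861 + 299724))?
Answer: -404585/347944 ≈ -1.1628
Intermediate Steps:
1/((-398473 + 50529)/(104861 + 299724)) = 1/(-347944/404585) = -404585/347944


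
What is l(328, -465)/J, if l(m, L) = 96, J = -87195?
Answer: -32/29065 ≈ -0.0011010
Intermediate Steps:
l(328, -465)/J = 96/(-87195) = 96*(-1/87195) = -32/29065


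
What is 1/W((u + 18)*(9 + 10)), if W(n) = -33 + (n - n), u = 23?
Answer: -1/33 ≈ -0.030303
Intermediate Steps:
W(n) = -33 (W(n) = -33 + 0 = -33)
1/W((u + 18)*(9 + 10)) = 1/(-33) = -1/33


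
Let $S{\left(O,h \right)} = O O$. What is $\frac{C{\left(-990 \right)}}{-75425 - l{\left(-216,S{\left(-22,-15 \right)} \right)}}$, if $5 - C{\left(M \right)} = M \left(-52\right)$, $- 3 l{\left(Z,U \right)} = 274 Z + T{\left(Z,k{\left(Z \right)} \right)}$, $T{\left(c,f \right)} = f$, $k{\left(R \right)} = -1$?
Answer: $\frac{30885}{57092} \approx 0.54097$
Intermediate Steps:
$S{\left(O,h \right)} = O^{2}$
$l{\left(Z,U \right)} = \frac{1}{3} - \frac{274 Z}{3}$ ($l{\left(Z,U \right)} = - \frac{274 Z - 1}{3} = - \frac{-1 + 274 Z}{3} = \frac{1}{3} - \frac{274 Z}{3}$)
$C{\left(M \right)} = 5 + 52 M$ ($C{\left(M \right)} = 5 - M \left(-52\right) = 5 - - 52 M = 5 + 52 M$)
$\frac{C{\left(-990 \right)}}{-75425 - l{\left(-216,S{\left(-22,-15 \right)} \right)}} = \frac{5 + 52 \left(-990\right)}{-75425 - \left(\frac{1}{3} - -19728\right)} = \frac{5 - 51480}{-75425 - \left(\frac{1}{3} + 19728\right)} = - \frac{51475}{-75425 - \frac{59185}{3}} = - \frac{51475}{- \frac{285460}{3}} = \left(-51475\right) \left(- \frac{3}{285460}\right) = \frac{30885}{57092}$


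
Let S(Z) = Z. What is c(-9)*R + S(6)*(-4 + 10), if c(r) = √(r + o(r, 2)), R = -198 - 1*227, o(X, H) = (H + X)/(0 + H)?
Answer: 36 - 2125*I*√2/2 ≈ 36.0 - 1502.6*I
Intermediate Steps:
o(X, H) = (H + X)/H
R = -425 (R = -198 - 227 = -425)
c(r) = √(1 + 3*r/2) (c(r) = √(r + (2 + r)/2) = √(r + (1 + r/2)) = √(1 + 3*r/2))
c(-9)*R + S(6)*(-4 + 10) = (√(4 + 6*(-9))/2)*(-425) + 6*(-4 + 10) = (√(4 - 54)/2)*(-425) + 6*6 = (√(-50)/2)*(-425) + 36 = ((5*I*√2)/2)*(-425) + 36 = (5*I*√2/2)*(-425) + 36 = -2125*I*√2/2 + 36 = 36 - 2125*I*√2/2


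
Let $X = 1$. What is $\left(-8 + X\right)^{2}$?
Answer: $49$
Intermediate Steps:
$\left(-8 + X\right)^{2} = \left(-8 + 1\right)^{2} = \left(-7\right)^{2} = 49$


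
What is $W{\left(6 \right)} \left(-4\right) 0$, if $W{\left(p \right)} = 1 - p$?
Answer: $0$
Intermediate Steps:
$W{\left(6 \right)} \left(-4\right) 0 = \left(1 - 6\right) \left(-4\right) 0 = \left(-5\right) \left(-4\right) 0 = 20 \cdot 0 = 0$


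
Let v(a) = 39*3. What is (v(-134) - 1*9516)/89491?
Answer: -9399/89491 ≈ -0.10503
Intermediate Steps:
v(a) = 117
(v(-134) - 1*9516)/89491 = (117 - 1*9516)/89491 = (117 - 9516)*(1/89491) = -9399*1/89491 = -9399/89491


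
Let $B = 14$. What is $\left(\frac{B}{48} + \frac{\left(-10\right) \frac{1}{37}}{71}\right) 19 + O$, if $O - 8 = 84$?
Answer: $\frac{6145247}{63048} \approx 97.469$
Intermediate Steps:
$O = 92$ ($O = 8 + 84 = 92$)
$\left(\frac{B}{48} + \frac{\left(-10\right) \frac{1}{37}}{71}\right) 19 + O = \left(\frac{14}{48} + \frac{\left(-10\right) \frac{1}{37}}{71}\right) 19 + 92 = \left(14 \cdot \frac{1}{48} + \left(-10\right) \frac{1}{37} \cdot \frac{1}{71}\right) 19 + 92 = \left(\frac{7}{24} - \frac{10}{2627}\right) 19 + 92 = \frac{18149}{63048} \cdot 19 + 92 = \frac{344831}{63048} + 92 = \frac{6145247}{63048}$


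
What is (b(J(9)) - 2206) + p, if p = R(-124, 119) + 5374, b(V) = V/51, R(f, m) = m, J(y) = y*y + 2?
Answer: 167720/51 ≈ 3288.6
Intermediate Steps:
J(y) = 2 + y**2 (J(y) = y**2 + 2 = 2 + y**2)
b(V) = V/51 (b(V) = V*(1/51) = V/51)
p = 5493 (p = 119 + 5374 = 5493)
(b(J(9)) - 2206) + p = ((2 + 9**2)/51 - 2206) + 5493 = ((2 + 81)/51 - 2206) + 5493 = ((1/51)*83 - 2206) + 5493 = (83/51 - 2206) + 5493 = -112423/51 + 5493 = 167720/51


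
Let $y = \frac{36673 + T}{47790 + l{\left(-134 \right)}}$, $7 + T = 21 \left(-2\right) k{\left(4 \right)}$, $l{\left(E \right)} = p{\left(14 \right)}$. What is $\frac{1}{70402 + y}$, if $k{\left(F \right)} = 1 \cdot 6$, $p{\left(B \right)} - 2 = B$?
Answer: $\frac{23903}{1682837213} \approx 1.4204 \cdot 10^{-5}$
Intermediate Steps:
$p{\left(B \right)} = 2 + B$
$l{\left(E \right)} = 16$ ($l{\left(E \right)} = 2 + 14 = 16$)
$k{\left(F \right)} = 6$
$T = -259$ ($T = -7 + 21 \left(-2\right) 6 = -7 - 252 = -259$)
$y = \frac{18207}{23903}$ ($y = \frac{36673 - 259}{47790 + 16} = \frac{36414}{47806} = 36414 \cdot \frac{1}{47806} = \frac{18207}{23903} \approx 0.7617$)
$\frac{1}{70402 + y} = \frac{1}{70402 + \frac{18207}{23903}} = \frac{1}{\frac{1682837213}{23903}} = \frac{23903}{1682837213}$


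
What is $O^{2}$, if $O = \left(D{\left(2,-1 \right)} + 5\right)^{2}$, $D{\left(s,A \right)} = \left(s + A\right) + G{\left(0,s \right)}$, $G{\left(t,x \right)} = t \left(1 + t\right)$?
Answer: $1296$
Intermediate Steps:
$D{\left(s,A \right)} = A + s$ ($D{\left(s,A \right)} = \left(s + A\right) + 0 \left(1 + 0\right) = \left(A + s\right) + 0 \cdot 1 = \left(A + s\right) + 0 = A + s$)
$O = 36$ ($O = \left(\left(-1 + 2\right) + 5\right)^{2} = \left(1 + 5\right)^{2} = 6^{2} = 36$)
$O^{2} = 36^{2} = 1296$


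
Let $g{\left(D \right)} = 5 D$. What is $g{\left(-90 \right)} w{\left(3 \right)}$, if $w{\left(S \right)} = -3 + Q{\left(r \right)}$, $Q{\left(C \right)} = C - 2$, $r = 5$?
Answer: $0$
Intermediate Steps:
$Q{\left(C \right)} = -2 + C$
$w{\left(S \right)} = 0$ ($w{\left(S \right)} = -3 + \left(-2 + 5\right) = -3 + 3 = 0$)
$g{\left(-90 \right)} w{\left(3 \right)} = 5 \left(-90\right) 0 = \left(-450\right) 0 = 0$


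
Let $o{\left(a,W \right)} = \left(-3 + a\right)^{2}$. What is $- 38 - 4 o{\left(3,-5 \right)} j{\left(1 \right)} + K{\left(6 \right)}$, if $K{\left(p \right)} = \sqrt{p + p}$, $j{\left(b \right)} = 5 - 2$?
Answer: $2 \sqrt{3} \approx 3.4641$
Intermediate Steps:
$j{\left(b \right)} = 3$
$K{\left(p \right)} = \sqrt{2} \sqrt{p}$ ($K{\left(p \right)} = \sqrt{2 p} = \sqrt{2} \sqrt{p}$)
$- 38 - 4 o{\left(3,-5 \right)} j{\left(1 \right)} + K{\left(6 \right)} = - 38 - 4 \left(-3 + 3\right)^{2} \cdot 3 + \sqrt{2} \sqrt{6} = - 38 - 4 \cdot 0^{2} \cdot 3 + 2 \sqrt{3} = - 38 \left(-4\right) 0 \cdot 3 + 2 \sqrt{3} = - 38 \cdot 0 \cdot 3 + 2 \sqrt{3} = \left(-38\right) 0 + 2 \sqrt{3} = 0 + 2 \sqrt{3} = 2 \sqrt{3}$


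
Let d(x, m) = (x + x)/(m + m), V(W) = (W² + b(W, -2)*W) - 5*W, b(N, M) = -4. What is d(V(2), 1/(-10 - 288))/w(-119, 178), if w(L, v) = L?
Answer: -596/17 ≈ -35.059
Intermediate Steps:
V(W) = W² - 9*W (V(W) = (W² - 4*W) - 5*W = W² - 9*W)
d(x, m) = x/m (d(x, m) = (2*x)/((2*m)) = (2*x)*(1/(2*m)) = x/m)
d(V(2), 1/(-10 - 288))/w(-119, 178) = ((2*(-9 + 2))/(1/(-10 - 288)))/(-119) = ((2*(-7))/(1/(-298)))*(-1/119) = -14/(-1/298)*(-1/119) = -14*(-298)*(-1/119) = 4172*(-1/119) = -596/17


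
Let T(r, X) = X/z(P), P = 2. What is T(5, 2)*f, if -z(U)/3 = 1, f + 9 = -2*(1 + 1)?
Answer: 26/3 ≈ 8.6667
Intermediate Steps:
f = -13 (f = -9 - 2*(1 + 1) = -9 - 2*2 = -9 - 4 = -13)
z(U) = -3 (z(U) = -3*1 = -3)
T(r, X) = -X/3 (T(r, X) = X/(-3) = X*(-⅓) = -X/3)
T(5, 2)*f = -⅓*2*(-13) = -⅔*(-13) = 26/3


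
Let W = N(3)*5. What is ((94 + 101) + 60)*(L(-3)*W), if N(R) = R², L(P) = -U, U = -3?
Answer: 34425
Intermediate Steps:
L(P) = 3 (L(P) = -1*(-3) = 3)
W = 45 (W = 3²*5 = 9*5 = 45)
((94 + 101) + 60)*(L(-3)*W) = ((94 + 101) + 60)*(3*45) = (195 + 60)*135 = 255*135 = 34425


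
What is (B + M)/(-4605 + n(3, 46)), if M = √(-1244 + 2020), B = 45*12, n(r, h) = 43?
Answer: -270/2281 - √194/2281 ≈ -0.12448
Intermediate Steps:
B = 540
M = 2*√194 (M = √776 = 2*√194 ≈ 27.857)
(B + M)/(-4605 + n(3, 46)) = (540 + 2*√194)/(-4605 + 43) = (540 + 2*√194)/(-4562) = (540 + 2*√194)*(-1/4562) = -270/2281 - √194/2281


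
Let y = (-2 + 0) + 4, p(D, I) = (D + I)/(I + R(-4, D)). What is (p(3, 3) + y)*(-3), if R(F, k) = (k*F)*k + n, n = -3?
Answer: -11/2 ≈ -5.5000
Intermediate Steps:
R(F, k) = -3 + F*k**2 (R(F, k) = (k*F)*k - 3 = (F*k)*k - 3 = F*k**2 - 3 = -3 + F*k**2)
p(D, I) = (D + I)/(-3 + I - 4*D**2) (p(D, I) = (D + I)/(I + (-3 - 4*D**2)) = (D + I)/(-3 + I - 4*D**2))
y = 2 (y = -2 + 4 = 2)
(p(3, 3) + y)*(-3) = ((-1*3 - 1*3)/(3 - 1*3 + 4*3**2) + 2)*(-3) = ((-3 - 3)/(3 - 3 + 4*9) + 2)*(-3) = (-6/(3 - 3 + 36) + 2)*(-3) = (-6/36 + 2)*(-3) = ((1/36)*(-6) + 2)*(-3) = (-1/6 + 2)*(-3) = (11/6)*(-3) = -11/2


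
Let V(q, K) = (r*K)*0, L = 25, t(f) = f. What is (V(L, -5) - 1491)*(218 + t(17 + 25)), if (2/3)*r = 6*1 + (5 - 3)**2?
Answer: -387660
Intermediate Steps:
r = 15 (r = 3*(6*1 + (5 - 3)**2)/2 = 3*(6 + 2**2)/2 = 3*(6 + 4)/2 = (3/2)*10 = 15)
V(q, K) = 0 (V(q, K) = (15*K)*0 = 0)
(V(L, -5) - 1491)*(218 + t(17 + 25)) = (0 - 1491)*(218 + (17 + 25)) = -1491*(218 + 42) = -1491*260 = -387660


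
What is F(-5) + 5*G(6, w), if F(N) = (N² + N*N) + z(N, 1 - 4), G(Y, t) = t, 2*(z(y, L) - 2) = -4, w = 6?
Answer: 80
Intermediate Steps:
z(y, L) = 0 (z(y, L) = 2 + (½)*(-4) = 2 - 2 = 0)
F(N) = 2*N² (F(N) = (N² + N*N) + 0 = (N² + N²) + 0 = 2*N² + 0 = 2*N²)
F(-5) + 5*G(6, w) = 2*(-5)² + 5*6 = 2*25 + 30 = 50 + 30 = 80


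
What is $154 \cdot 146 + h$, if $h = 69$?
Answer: $22553$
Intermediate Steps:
$154 \cdot 146 + h = 154 \cdot 146 + 69 = 22484 + 69 = 22553$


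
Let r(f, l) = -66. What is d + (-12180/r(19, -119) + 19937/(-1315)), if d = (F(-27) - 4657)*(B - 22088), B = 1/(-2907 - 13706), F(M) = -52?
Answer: 24994951337242984/240307045 ≈ 1.0401e+8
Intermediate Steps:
B = -1/16613 (B = 1/(-16613) = -1/16613 ≈ -6.0194e-5)
d = 1727957873005/16613 (d = (-52 - 4657)*(-1/16613 - 22088) = -4709*(-366947945/16613) = 1727957873005/16613 ≈ 1.0401e+8)
d + (-12180/r(19, -119) + 19937/(-1315)) = 1727957873005/16613 + (-12180/(-66) + 19937/(-1315)) = 1727957873005/16613 + (-12180*(-1/66) + 19937*(-1/1315)) = 1727957873005/16613 + (2030/11 - 19937/1315) = 1727957873005/16613 + 2450143/14465 = 24994951337242984/240307045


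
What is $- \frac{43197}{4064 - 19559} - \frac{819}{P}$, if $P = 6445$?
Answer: $\frac{17714284}{6657685} \approx 2.6607$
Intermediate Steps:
$- \frac{43197}{4064 - 19559} - \frac{819}{P} = - \frac{43197}{4064 - 19559} - \frac{819}{6445} = - \frac{43197}{-15495} - \frac{819}{6445} = \left(-43197\right) \left(- \frac{1}{15495}\right) - \frac{819}{6445} = \frac{14399}{5165} - \frac{819}{6445} = \frac{17714284}{6657685}$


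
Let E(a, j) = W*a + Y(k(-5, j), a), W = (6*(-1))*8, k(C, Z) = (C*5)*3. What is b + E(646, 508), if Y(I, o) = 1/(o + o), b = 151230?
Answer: 155326825/1292 ≈ 1.2022e+5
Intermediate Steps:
k(C, Z) = 15*C (k(C, Z) = (5*C)*3 = 15*C)
Y(I, o) = 1/(2*o)
W = -48 (W = -6*8 = -48)
E(a, j) = 1/(2*a) - 48*a (E(a, j) = -48*a + 1/(2*a) = 1/(2*a) - 48*a)
b + E(646, 508) = 151230 + ((1/2)/646 - 48*646) = 151230 + ((1/2)*(1/646) - 31008) = 151230 + (1/1292 - 31008) = 151230 - 40062335/1292 = 155326825/1292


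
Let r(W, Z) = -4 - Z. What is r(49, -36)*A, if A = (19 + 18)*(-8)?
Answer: -9472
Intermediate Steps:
A = -296 (A = 37*(-8) = -296)
r(49, -36)*A = (-4 - 1*(-36))*(-296) = (-4 + 36)*(-296) = 32*(-296) = -9472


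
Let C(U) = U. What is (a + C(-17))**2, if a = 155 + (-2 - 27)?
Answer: 11881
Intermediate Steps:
a = 126 (a = 155 - 29 = 126)
(a + C(-17))**2 = (126 - 17)**2 = 109**2 = 11881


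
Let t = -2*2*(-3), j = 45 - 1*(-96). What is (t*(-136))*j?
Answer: -230112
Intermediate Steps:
j = 141 (j = 45 + 96 = 141)
t = 12 (t = -4*(-3) = 12)
(t*(-136))*j = (12*(-136))*141 = -1632*141 = -230112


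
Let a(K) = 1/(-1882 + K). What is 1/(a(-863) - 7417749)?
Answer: -2745/20361721006 ≈ -1.3481e-7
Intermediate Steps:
1/(a(-863) - 7417749) = 1/(1/(-1882 - 863) - 7417749) = 1/(1/(-2745) - 7417749) = 1/(-1/2745 - 7417749) = 1/(-20361721006/2745) = -2745/20361721006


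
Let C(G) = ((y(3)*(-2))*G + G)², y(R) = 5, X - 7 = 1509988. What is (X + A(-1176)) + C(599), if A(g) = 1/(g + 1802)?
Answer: 19138620377/626 ≈ 3.0573e+7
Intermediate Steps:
A(g) = 1/(1802 + g)
X = 1509995 (X = 7 + 1509988 = 1509995)
C(G) = 81*G² (C(G) = ((5*(-2))*G + G)² = (-10*G + G)² = (-9*G)² = 81*G²)
(X + A(-1176)) + C(599) = (1509995 + 1/(1802 - 1176)) + 81*599² = (1509995 + 1/626) + 81*358801 = (1509995 + 1/626) + 29062881 = 945256871/626 + 29062881 = 19138620377/626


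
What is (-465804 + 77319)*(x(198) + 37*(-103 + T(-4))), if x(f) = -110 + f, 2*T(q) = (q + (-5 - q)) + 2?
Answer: 2935781145/2 ≈ 1.4679e+9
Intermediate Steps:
T(q) = -3/2 (T(q) = ((q + (-5 - q)) + 2)/2 = (-5 + 2)/2 = (1/2)*(-3) = -3/2)
(-465804 + 77319)*(x(198) + 37*(-103 + T(-4))) = (-465804 + 77319)*((-110 + 198) + 37*(-103 - 3/2)) = -388485*(88 + 37*(-209/2)) = -388485*(88 - 7733/2) = -388485*(-7557/2) = 2935781145/2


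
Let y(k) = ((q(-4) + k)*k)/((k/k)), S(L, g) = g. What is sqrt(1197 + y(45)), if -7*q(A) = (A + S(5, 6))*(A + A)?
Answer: 3*sqrt(18102)/7 ≈ 57.662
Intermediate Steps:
q(A) = -2*A*(6 + A)/7 (q(A) = -(A + 6)*(A + A)/7 = -(6 + A)*2*A/7 = -2*A*(6 + A)/7)
y(k) = k*(16/7 + k) (y(k) = ((-2/7*(-4)*(6 - 4) + k)*k)/((k/k)) = ((-2/7*(-4)*2 + k)*k)/1 = ((16/7 + k)*k)*1 = (k*(16/7 + k))*1 = k*(16/7 + k))
sqrt(1197 + y(45)) = sqrt(1197 + (1/7)*45*(16 + 7*45)) = sqrt(1197 + (1/7)*45*(16 + 315)) = sqrt(1197 + (1/7)*45*331) = sqrt(1197 + 14895/7) = sqrt(23274/7) = 3*sqrt(18102)/7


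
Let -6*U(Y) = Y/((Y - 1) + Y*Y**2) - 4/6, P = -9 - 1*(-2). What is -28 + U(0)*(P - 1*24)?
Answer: -283/9 ≈ -31.444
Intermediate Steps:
P = -7 (P = -9 + 2 = -7)
U(Y) = 1/9 - Y/(6*(-1 + Y + Y**3)) (U(Y) = -(Y/((Y - 1) + Y*Y**2) - 4/6)/6 = -(Y/((-1 + Y) + Y**3) - 4*1/6)/6 = -(Y/(-1 + Y + Y**3) - 2/3)/6 = -(-2/3 + Y/(-1 + Y + Y**3))/6 = 1/9 - Y/(6*(-1 + Y + Y**3)))
-28 + U(0)*(P - 1*24) = -28 + ((-2 - 1*0 + 2*0**3)/(18*(-1 + 0 + 0**3)))*(-7 - 1*24) = -28 + ((-2 + 0 + 2*0)/(18*(-1 + 0 + 0)))*(-7 - 24) = -28 + ((1/18)*(-2 + 0 + 0)/(-1))*(-31) = -28 + ((1/18)*(-1)*(-2))*(-31) = -28 + (1/9)*(-31) = -28 - 31/9 = -283/9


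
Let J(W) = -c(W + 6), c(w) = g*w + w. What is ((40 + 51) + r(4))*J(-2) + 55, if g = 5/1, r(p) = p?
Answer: -2225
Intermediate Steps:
g = 5 (g = 5*1 = 5)
c(w) = 6*w (c(w) = 5*w + w = 6*w)
J(W) = -36 - 6*W (J(W) = -6*(W + 6) = -6*(6 + W) = -(36 + 6*W) = -36 - 6*W)
((40 + 51) + r(4))*J(-2) + 55 = ((40 + 51) + 4)*(-36 - 6*(-2)) + 55 = (91 + 4)*(-36 + 12) + 55 = 95*(-24) + 55 = -2280 + 55 = -2225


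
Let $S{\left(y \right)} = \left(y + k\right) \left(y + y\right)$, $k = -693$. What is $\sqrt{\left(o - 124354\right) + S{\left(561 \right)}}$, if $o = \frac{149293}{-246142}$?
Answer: $\frac{i \sqrt{16507145574832718}}{246142} \approx 521.98 i$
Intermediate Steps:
$o = - \frac{149293}{246142}$ ($o = 149293 \left(- \frac{1}{246142}\right) = - \frac{149293}{246142} \approx -0.60653$)
$S{\left(y \right)} = 2 y \left(-693 + y\right)$ ($S{\left(y \right)} = \left(y - 693\right) \left(y + y\right) = \left(-693 + y\right) 2 y = 2 y \left(-693 + y\right)$)
$\sqrt{\left(o - 124354\right) + S{\left(561 \right)}} = \sqrt{\left(- \frac{149293}{246142} - 124354\right) + 2 \cdot 561 \left(-693 + 561\right)} = \sqrt{\left(- \frac{149293}{246142} - 124354\right) + 2 \cdot 561 \left(-132\right)} = \sqrt{- \frac{30608891561}{246142} - 148104} = \sqrt{- \frac{67063506329}{246142}} = \frac{i \sqrt{16507145574832718}}{246142}$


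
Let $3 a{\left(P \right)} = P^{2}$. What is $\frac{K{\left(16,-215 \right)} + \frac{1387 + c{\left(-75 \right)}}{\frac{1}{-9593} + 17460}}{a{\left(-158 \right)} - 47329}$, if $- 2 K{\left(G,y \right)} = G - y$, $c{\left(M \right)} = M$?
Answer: $\frac{115997672751}{39201248999834} \approx 0.002959$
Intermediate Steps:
$K{\left(G,y \right)} = \frac{y}{2} - \frac{G}{2}$ ($K{\left(G,y \right)} = - \frac{G - y}{2} = \frac{y}{2} - \frac{G}{2}$)
$a{\left(P \right)} = \frac{P^{2}}{3}$
$\frac{K{\left(16,-215 \right)} + \frac{1387 + c{\left(-75 \right)}}{\frac{1}{-9593} + 17460}}{a{\left(-158 \right)} - 47329} = \frac{\left(\frac{1}{2} \left(-215\right) - 8\right) + \frac{1387 - 75}{\frac{1}{-9593} + 17460}}{\frac{\left(-158\right)^{2}}{3} - 47329} = \frac{\left(- \frac{215}{2} - 8\right) + \frac{1312}{- \frac{1}{9593} + 17460}}{\frac{1}{3} \cdot 24964 - 47329} = \frac{- \frac{231}{2} + \frac{1312}{\frac{167493779}{9593}}}{\frac{24964}{3} - 47329} = \frac{- \frac{231}{2} + 1312 \cdot \frac{9593}{167493779}}{- \frac{117023}{3}} = \left(- \frac{231}{2} + \frac{12586016}{167493779}\right) \left(- \frac{3}{117023}\right) = \left(- \frac{38665890917}{334987558}\right) \left(- \frac{3}{117023}\right) = \frac{115997672751}{39201248999834}$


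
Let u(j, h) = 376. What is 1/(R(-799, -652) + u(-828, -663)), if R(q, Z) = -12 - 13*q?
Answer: 1/10751 ≈ 9.3015e-5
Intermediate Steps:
1/(R(-799, -652) + u(-828, -663)) = 1/((-12 - 13*(-799)) + 376) = 1/((-12 + 10387) + 376) = 1/(10375 + 376) = 1/10751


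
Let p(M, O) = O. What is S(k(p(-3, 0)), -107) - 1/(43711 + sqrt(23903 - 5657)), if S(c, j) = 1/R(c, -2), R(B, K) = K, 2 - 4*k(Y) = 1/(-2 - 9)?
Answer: -1910720697/3821266550 + sqrt(18246)/1910633275 ≈ -0.50002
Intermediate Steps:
k(Y) = 23/44 (k(Y) = 1/2 - 1/(4*(-2 - 9)) = 1/2 - 1/4/(-11) = 1/2 - 1/4*(-1/11) = 1/2 + 1/44 = 23/44)
S(c, j) = -1/2 (S(c, j) = 1/(-2) = -1/2)
S(k(p(-3, 0)), -107) - 1/(43711 + sqrt(23903 - 5657)) = -1/2 - 1/(43711 + sqrt(23903 - 5657)) = -1/2 - 1/(43711 + sqrt(18246))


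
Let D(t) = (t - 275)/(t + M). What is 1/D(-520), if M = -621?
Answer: 1141/795 ≈ 1.4352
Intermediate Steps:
D(t) = (-275 + t)/(-621 + t) (D(t) = (t - 275)/(t - 621) = (-275 + t)/(-621 + t))
1/D(-520) = 1/((-275 - 520)/(-621 - 520)) = 1/(-795/(-1141)) = 1/(-1/1141*(-795)) = 1/(795/1141) = 1141/795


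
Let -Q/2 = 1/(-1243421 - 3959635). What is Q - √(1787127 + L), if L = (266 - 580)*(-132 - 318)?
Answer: 1/2601528 - √1928427 ≈ -1388.7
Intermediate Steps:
Q = 1/2601528 (Q = -2/(-1243421 - 3959635) = -2/(-5203056) = -2*(-1/5203056) = 1/2601528 ≈ 3.8439e-7)
L = 141300 (L = -314*(-450) = 141300)
Q - √(1787127 + L) = 1/2601528 - √(1787127 + 141300) = 1/2601528 - √1928427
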